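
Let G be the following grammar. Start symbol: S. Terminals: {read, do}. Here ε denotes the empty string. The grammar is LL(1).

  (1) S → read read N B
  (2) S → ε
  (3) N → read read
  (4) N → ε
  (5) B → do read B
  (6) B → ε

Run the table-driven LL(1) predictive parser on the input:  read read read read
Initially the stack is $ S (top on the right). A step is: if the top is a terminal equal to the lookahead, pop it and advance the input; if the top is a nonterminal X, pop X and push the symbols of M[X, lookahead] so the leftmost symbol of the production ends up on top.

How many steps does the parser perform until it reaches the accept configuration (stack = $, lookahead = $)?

step 1: stack=$ S  input=read read read read $  — expand S → read read N B
step 2: stack=$ B N read read  input=read read read read $  — match read
step 3: stack=$ B N read  input=read read read $  — match read
step 4: stack=$ B N  input=read read $  — expand N → read read
step 5: stack=$ B read read  input=read read $  — match read
step 6: stack=$ B read  input=read $  — match read
step 7: stack=$ B  input=$  — expand B → ε
Accept reached after 7 steps.

7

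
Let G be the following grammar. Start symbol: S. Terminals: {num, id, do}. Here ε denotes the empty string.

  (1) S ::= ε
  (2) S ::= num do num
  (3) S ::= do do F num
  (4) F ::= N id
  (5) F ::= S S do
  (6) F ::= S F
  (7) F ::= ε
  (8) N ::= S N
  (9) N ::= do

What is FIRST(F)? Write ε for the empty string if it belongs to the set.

FIRST(S) = {ε, do, num}
FIRST(N) = {do, num}  (via S N)
FIRST(F) = {ε, do, num}  (via N id, S S do, S F)

{ε, do, num}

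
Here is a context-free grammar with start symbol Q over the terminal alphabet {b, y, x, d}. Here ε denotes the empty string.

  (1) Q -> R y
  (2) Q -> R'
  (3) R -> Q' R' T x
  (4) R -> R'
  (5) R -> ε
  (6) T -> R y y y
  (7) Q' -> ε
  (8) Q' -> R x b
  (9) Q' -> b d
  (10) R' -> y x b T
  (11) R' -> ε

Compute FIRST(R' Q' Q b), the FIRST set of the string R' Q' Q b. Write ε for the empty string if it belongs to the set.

{b, x, y}

FIRST(R'): from R'->y x b T we get {y}; from R'->ε we get {ε}. So FIRST(R') = {ε, y}.
FIRST(Q): from Q->R y we get {b, x, y}; from Q->R' we get {ε, y}. So FIRST(Q) = {ε, b, x, y}.
FIRST(R): from R->Q' R' T x we get {b, x, y}; from R->R' we get {ε, y}; from R->ε we get {ε}. So FIRST(R) = {ε, b, x, y}.
FIRST(T): from T->R y y y we get {b, x, y}. So FIRST(T) = {b, x, y}.
FIRST(Q'): from Q'->ε we get {ε}; from Q'->R x b we get {b, x, y}; from Q'->b d we get {b}. So FIRST(Q') = {ε, b, x, y}.
FIRST(R' Q' Q b): take FIRST of each symbol in turn, carrying on past any symbol whose FIRST contains ε; result {b, x, y}.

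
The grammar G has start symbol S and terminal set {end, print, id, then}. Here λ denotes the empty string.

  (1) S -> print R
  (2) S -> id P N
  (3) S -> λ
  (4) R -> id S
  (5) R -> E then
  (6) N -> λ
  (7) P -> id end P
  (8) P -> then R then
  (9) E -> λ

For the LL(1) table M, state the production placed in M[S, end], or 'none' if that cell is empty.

none

FIRST(S) = {λ, id, print}
FIRST(N) = {λ}
FIRST(P) = {id, then}
FIRST(E) = {λ}
FIRST(R) = {id, then}  (via E then)
FOLLOW(S) includes $ since S is the start symbol.
FOLLOW(S): in R->id S, the suffix after S is empty, so FOLLOW(S) ⊇ FOLLOW(R) = {$, then}. Thus FOLLOW(S) = {$, then}.
FOLLOW(R): in S->print R, the suffix after R is empty, so FOLLOW(R) ⊇ FOLLOW(S) = {$, then}; in P->then R then, R is followed by then with FIRST {then}. Thus FOLLOW(R) = {$, then}.
For S -> print R: FIRST(print R) = {print}, so it goes in M[S, t] for t ∈ {print}.
For S -> id P N: FIRST(id P N) = {id}, so it goes in M[S, t] for t ∈ {id}.
For S -> λ: FIRST(λ) = {λ}, so it goes in M[S, t] for t ∈ {}; since λ ∈ FIRST, also for every t ∈ FOLLOW(S) = {$, then}.
None of these place a production in M[S, end].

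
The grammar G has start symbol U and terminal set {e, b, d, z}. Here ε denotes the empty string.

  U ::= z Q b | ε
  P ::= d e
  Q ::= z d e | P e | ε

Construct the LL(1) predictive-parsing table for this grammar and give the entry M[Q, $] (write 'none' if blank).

FIRST(U): from U::=z Q b we get {z}; from U::=ε we get {ε}. So FIRST(U) = {ε, z}.
FIRST(P): from P::=d e we get {d}. So FIRST(P) = {d}.
FIRST(Q): from Q::=z d e we get {z}; from Q::=P e we get {d}; from Q::=ε we get {ε}. So FIRST(Q) = {ε, d, z}.
FOLLOW(U) includes $ since U is the start symbol.
FOLLOW(Q): in U::=z Q b, Q is followed by b with FIRST {b}. Thus FOLLOW(Q) = {b}.
For Q ::= z d e: FIRST(z d e) = {z}, so it goes in M[Q, t] for t ∈ {z}.
For Q ::= P e: FIRST(P e) = {d}, so it goes in M[Q, t] for t ∈ {d}.
For Q ::= ε: FIRST(ε) = {ε}, so it goes in M[Q, t] for t ∈ {}; since ε ∈ FIRST, also for every t ∈ FOLLOW(Q) = {b}.
None of these place a production in M[Q, $].

none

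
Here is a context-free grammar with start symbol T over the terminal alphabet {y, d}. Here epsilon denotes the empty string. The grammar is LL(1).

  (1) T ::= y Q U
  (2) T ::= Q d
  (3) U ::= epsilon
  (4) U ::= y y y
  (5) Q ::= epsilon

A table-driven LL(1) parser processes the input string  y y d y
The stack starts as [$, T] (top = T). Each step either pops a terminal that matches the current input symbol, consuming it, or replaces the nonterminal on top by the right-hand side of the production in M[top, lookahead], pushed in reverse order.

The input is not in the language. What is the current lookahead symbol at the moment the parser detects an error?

d

step 1: stack=$ T  input=y y d y $  — expand T ::= y Q U
step 2: stack=$ U Q y  input=y y d y $  — match y
step 3: stack=$ U Q  input=y d y $  — expand Q ::= epsilon
step 4: stack=$ U  input=y d y $  — expand U ::= y y y
step 5: stack=$ y y y  input=y d y $  — match y
step 6: stack=$ y y  input=d y $  — error: top is terminal y but lookahead is d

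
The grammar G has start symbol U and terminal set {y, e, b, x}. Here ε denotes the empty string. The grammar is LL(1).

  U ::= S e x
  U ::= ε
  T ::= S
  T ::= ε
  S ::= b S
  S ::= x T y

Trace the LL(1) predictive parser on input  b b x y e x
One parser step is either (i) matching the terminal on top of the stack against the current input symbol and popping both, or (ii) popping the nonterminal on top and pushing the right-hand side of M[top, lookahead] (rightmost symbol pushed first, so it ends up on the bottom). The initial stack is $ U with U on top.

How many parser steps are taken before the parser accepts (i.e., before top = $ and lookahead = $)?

      Stack        Input          Action
   1  $ U          b b x y e x $  expand U ::= S e x
   2  $ x e S      b b x y e x $  expand S ::= b S
   3  $ x e S b    b b x y e x $  match b
   4  $ x e S      b x y e x $    expand S ::= b S
   5  $ x e S b    b x y e x $    match b
   6  $ x e S      x y e x $      expand S ::= x T y
   7  $ x e y T x  x y e x $      match x
   8  $ x e y T    y e x $        expand T ::= ε
   9  $ x e y      y e x $        match y
  10  $ x e        e x $          match e
  11  $ x          x $            match x
Accept reached after 11 steps.

11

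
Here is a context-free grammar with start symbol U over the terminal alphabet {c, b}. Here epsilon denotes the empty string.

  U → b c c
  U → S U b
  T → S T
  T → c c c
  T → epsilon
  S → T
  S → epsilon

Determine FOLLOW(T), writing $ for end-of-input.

{b, c}

FIRST(U): from U→b c c we get {b}; from U→S U b we get {b, c}. So FIRST(U) = {b, c}.
FIRST(T): from T→S T we get {epsilon, c}; from T→c c c we get {c}; from T→epsilon we get {epsilon}. So FIRST(T) = {epsilon, c}.
FIRST(S): from S→T we get {epsilon, c}; from S→epsilon we get {epsilon}. So FIRST(S) = {epsilon, c}.
FOLLOW(U) includes $ since U is the start symbol.
FOLLOW(U): in U→S U b, U is followed by b with FIRST {b}. Thus FOLLOW(U) = {$, b}.
FOLLOW(T): in T→S T, the suffix after T is empty (adds nothing new); in S→T, the suffix after T is empty, so FOLLOW(T) ⊇ FOLLOW(S) = {b, c}. Thus FOLLOW(T) = {b, c}.
FOLLOW(S): in U→S U b, S is followed by U b with FIRST {b, c}; in T→S T, S is followed by T with FIRST {epsilon, c}; in T→S T, the suffix after S is nullable, so FOLLOW(S) ⊇ FOLLOW(T) = {b, c}. Thus FOLLOW(S) = {b, c}.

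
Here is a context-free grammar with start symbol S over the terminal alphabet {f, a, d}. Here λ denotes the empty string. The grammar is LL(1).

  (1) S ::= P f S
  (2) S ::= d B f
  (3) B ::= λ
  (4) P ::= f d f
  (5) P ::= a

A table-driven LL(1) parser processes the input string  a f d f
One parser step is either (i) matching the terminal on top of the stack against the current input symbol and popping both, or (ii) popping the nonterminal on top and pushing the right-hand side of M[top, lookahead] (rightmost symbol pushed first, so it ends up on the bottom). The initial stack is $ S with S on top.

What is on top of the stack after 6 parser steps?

B

step 1: stack=$ S  input=a f d f $  — expand S ::= P f S
step 2: stack=$ S f P  input=a f d f $  — expand P ::= a
step 3: stack=$ S f a  input=a f d f $  — match a
step 4: stack=$ S f  input=f d f $  — match f
step 5: stack=$ S  input=d f $  — expand S ::= d B f
step 6: stack=$ f B d  input=d f $  — match d
Stack after step 6: $ f B (top = B).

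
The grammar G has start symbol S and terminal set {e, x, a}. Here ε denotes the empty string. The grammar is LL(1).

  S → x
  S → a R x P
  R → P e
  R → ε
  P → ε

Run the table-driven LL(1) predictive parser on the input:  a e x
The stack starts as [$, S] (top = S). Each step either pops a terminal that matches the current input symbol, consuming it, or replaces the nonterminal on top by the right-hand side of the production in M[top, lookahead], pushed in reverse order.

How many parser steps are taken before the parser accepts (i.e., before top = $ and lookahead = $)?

7

step 1: stack=$ S  input=a e x $  — expand S → a R x P
step 2: stack=$ P x R a  input=a e x $  — match a
step 3: stack=$ P x R  input=e x $  — expand R → P e
step 4: stack=$ P x e P  input=e x $  — expand P → ε
step 5: stack=$ P x e  input=e x $  — match e
step 6: stack=$ P x  input=x $  — match x
step 7: stack=$ P  input=$  — expand P → ε
Accept reached after 7 steps.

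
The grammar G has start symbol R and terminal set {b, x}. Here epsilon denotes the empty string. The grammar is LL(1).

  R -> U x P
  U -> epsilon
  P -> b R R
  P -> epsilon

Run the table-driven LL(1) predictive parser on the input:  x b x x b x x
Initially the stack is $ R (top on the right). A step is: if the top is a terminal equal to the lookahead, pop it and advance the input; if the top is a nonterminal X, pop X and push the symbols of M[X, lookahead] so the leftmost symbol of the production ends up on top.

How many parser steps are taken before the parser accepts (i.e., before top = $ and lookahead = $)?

22

step 1: stack=$ R  input=x b x x b x x $  — expand R -> U x P
step 2: stack=$ P x U  input=x b x x b x x $  — expand U -> epsilon
step 3: stack=$ P x  input=x b x x b x x $  — match x
step 4: stack=$ P  input=b x x b x x $  — expand P -> b R R
step 5: stack=$ R R b  input=b x x b x x $  — match b
step 6: stack=$ R R  input=x x b x x $  — expand R -> U x P
step 7: stack=$ R P x U  input=x x b x x $  — expand U -> epsilon
step 8: stack=$ R P x  input=x x b x x $  — match x
step 9: stack=$ R P  input=x b x x $  — expand P -> epsilon
step 10: stack=$ R  input=x b x x $  — expand R -> U x P
step 11: stack=$ P x U  input=x b x x $  — expand U -> epsilon
step 12: stack=$ P x  input=x b x x $  — match x
step 13: stack=$ P  input=b x x $  — expand P -> b R R
step 14: stack=$ R R b  input=b x x $  — match b
step 15: stack=$ R R  input=x x $  — expand R -> U x P
step 16: stack=$ R P x U  input=x x $  — expand U -> epsilon
step 17: stack=$ R P x  input=x x $  — match x
step 18: stack=$ R P  input=x $  — expand P -> epsilon
step 19: stack=$ R  input=x $  — expand R -> U x P
step 20: stack=$ P x U  input=x $  — expand U -> epsilon
step 21: stack=$ P x  input=x $  — match x
step 22: stack=$ P  input=$  — expand P -> epsilon
Accept reached after 22 steps.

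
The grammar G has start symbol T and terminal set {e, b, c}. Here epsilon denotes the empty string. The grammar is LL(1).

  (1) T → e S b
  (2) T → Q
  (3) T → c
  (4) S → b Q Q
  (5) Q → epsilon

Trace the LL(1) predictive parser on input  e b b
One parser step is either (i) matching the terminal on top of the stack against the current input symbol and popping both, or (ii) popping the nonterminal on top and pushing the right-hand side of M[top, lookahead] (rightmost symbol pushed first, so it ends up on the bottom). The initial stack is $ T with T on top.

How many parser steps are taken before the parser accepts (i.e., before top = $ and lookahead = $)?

     Stack      Input    Action
  1  $ T        e b b $  expand T → e S b
  2  $ b S e    e b b $  match e
  3  $ b S      b b $    expand S → b Q Q
  4  $ b Q Q b  b b $    match b
  5  $ b Q Q    b $      expand Q → epsilon
  6  $ b Q      b $      expand Q → epsilon
  7  $ b        b $      match b
Accept reached after 7 steps.

7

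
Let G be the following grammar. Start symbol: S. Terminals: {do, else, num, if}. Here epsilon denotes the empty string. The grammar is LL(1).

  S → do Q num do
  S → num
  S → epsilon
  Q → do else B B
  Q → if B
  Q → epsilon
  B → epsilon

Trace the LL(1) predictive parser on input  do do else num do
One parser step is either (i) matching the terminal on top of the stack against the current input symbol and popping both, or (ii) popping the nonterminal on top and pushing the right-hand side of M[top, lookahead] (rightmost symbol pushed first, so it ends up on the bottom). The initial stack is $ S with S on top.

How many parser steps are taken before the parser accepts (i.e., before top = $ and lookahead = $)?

step 1: stack=$ S  input=do do else num do $  — expand S → do Q num do
step 2: stack=$ do num Q do  input=do do else num do $  — match do
step 3: stack=$ do num Q  input=do else num do $  — expand Q → do else B B
step 4: stack=$ do num B B else do  input=do else num do $  — match do
step 5: stack=$ do num B B else  input=else num do $  — match else
step 6: stack=$ do num B B  input=num do $  — expand B → epsilon
step 7: stack=$ do num B  input=num do $  — expand B → epsilon
step 8: stack=$ do num  input=num do $  — match num
step 9: stack=$ do  input=do $  — match do
Accept reached after 9 steps.

9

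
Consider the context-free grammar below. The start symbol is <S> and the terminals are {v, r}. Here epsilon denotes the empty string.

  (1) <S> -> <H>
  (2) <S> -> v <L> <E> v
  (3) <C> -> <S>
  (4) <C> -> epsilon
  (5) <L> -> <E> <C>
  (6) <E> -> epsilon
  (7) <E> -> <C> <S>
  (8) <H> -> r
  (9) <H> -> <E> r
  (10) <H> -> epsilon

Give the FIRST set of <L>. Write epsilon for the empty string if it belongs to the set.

{epsilon, r, v}

FIRST(<S>) = {epsilon, r, v}  (via <H>)
FIRST(<C>) = {epsilon, r, v}  (via <S>)
FIRST(<E>) = {epsilon, r, v}  (via <C> <S>)
FIRST(<L>) = {epsilon, r, v}  (via <E> <C>)
FIRST(<H>) = {epsilon, r, v}  (via <E> r)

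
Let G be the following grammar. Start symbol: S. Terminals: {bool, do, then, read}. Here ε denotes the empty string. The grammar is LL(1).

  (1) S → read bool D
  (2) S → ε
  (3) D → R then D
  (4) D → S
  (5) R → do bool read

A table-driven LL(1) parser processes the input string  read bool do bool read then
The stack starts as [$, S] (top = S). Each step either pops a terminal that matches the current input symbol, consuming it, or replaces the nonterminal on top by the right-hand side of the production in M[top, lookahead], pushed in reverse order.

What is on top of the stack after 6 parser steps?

bool

step 1: stack=$ S  input=read bool do bool read then $  — expand S → read bool D
step 2: stack=$ D bool read  input=read bool do bool read then $  — match read
step 3: stack=$ D bool  input=bool do bool read then $  — match bool
step 4: stack=$ D  input=do bool read then $  — expand D → R then D
step 5: stack=$ D then R  input=do bool read then $  — expand R → do bool read
step 6: stack=$ D then read bool do  input=do bool read then $  — match do
Stack after step 6: $ D then read bool (top = bool).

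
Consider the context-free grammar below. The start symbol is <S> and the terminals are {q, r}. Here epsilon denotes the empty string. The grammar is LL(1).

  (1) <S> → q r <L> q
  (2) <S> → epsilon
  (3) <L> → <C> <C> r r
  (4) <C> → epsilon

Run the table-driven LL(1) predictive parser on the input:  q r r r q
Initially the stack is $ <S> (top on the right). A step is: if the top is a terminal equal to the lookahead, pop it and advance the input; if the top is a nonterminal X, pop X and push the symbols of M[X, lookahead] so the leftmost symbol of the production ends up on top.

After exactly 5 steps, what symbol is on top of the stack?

step 1: stack=$ <S>  input=q r r r q $  — expand <S> → q r <L> q
step 2: stack=$ q <L> r q  input=q r r r q $  — match q
step 3: stack=$ q <L> r  input=r r r q $  — match r
step 4: stack=$ q <L>  input=r r q $  — expand <L> → <C> <C> r r
step 5: stack=$ q r r <C> <C>  input=r r q $  — expand <C> → epsilon
Stack after step 5: $ q r r <C> (top = <C>).

<C>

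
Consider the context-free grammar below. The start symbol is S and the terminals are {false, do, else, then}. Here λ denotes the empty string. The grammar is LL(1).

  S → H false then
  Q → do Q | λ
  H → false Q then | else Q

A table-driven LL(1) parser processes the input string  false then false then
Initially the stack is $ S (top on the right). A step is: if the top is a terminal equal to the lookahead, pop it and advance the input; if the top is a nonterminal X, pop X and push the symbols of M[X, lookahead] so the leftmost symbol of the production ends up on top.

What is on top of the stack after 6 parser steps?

then

step 1: stack=$ S  input=false then false then $  — expand S → H false then
step 2: stack=$ then false H  input=false then false then $  — expand H → false Q then
step 3: stack=$ then false then Q false  input=false then false then $  — match false
step 4: stack=$ then false then Q  input=then false then $  — expand Q → λ
step 5: stack=$ then false then  input=then false then $  — match then
step 6: stack=$ then false  input=false then $  — match false
Stack after step 6: $ then (top = then).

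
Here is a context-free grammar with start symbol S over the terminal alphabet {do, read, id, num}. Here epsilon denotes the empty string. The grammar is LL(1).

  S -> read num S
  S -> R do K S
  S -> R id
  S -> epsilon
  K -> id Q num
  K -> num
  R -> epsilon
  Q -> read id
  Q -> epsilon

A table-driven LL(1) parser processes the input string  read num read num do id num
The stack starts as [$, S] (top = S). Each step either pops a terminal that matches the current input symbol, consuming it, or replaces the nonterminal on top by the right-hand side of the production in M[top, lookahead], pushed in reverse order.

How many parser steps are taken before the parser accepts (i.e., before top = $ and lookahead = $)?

      Stack         Input                          Action
   1  $ S           read num read num do id num $  expand S -> read num S
   2  $ S num read  read num read num do id num $  match read
   3  $ S num       num read num do id num $       match num
   4  $ S           read num do id num $           expand S -> read num S
   5  $ S num read  read num do id num $           match read
   6  $ S num       num do id num $                match num
   7  $ S           do id num $                    expand S -> R do K S
   8  $ S K do R    do id num $                    expand R -> epsilon
   9  $ S K do      do id num $                    match do
  10  $ S K         id num $                       expand K -> id Q num
  11  $ S num Q id  id num $                       match id
  12  $ S num Q     num $                          expand Q -> epsilon
  13  $ S num       num $                          match num
  14  $ S           $                              expand S -> epsilon
Accept reached after 14 steps.

14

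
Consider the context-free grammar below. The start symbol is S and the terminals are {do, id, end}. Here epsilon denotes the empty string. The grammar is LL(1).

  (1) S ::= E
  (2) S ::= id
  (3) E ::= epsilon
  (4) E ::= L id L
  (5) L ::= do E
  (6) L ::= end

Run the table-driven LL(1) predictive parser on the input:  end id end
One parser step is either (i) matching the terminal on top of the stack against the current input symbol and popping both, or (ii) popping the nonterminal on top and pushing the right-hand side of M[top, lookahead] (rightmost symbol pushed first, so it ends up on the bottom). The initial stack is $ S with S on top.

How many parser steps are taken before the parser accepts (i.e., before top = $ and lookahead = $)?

     Stack       Input         Action
  1  $ S         end id end $  expand S ::= E
  2  $ E         end id end $  expand E ::= L id L
  3  $ L id L    end id end $  expand L ::= end
  4  $ L id end  end id end $  match end
  5  $ L id      id end $      match id
  6  $ L         end $         expand L ::= end
  7  $ end       end $         match end
Accept reached after 7 steps.

7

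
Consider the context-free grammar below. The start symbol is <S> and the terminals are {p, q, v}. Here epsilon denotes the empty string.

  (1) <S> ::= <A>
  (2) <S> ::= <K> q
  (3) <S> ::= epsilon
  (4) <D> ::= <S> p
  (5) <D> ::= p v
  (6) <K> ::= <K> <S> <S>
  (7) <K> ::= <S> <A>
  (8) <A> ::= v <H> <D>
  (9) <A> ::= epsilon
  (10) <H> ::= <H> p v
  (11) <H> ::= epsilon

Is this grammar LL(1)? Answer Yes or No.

FIRST(<S>) = {epsilon, q, v}
FIRST(<D>) = {p, q, v}
FIRST(<K>) = {epsilon, q, v}
FIRST(<A>) = {epsilon, v}
FIRST(<H>) = {epsilon, p}
FOLLOW(<S>) = {$, p, q, v}
FOLLOW(<D>) = {$, p, q, v}
FOLLOW(<K>) = {q, v}
FOLLOW(<A>) = {$, p, q, v}
FOLLOW(<H>) = {p, q, v}
Cell M[<A>, v] receives both <A> ::= v <H> <D> and <A> ::= epsilon — the grammar is not LL(1).

No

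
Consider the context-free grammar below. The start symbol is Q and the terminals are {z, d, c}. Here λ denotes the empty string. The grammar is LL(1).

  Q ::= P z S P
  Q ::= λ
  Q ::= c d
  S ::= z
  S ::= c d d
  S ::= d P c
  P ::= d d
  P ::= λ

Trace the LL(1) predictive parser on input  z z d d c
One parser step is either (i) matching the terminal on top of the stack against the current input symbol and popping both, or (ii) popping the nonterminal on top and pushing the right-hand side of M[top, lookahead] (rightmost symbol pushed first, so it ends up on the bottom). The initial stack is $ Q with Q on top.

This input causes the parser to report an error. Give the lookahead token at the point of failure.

step 1: stack=$ Q  input=z z d d c $  — expand Q ::= P z S P
step 2: stack=$ P S z P  input=z z d d c $  — expand P ::= λ
step 3: stack=$ P S z  input=z z d d c $  — match z
step 4: stack=$ P S  input=z d d c $  — expand S ::= z
step 5: stack=$ P z  input=z d d c $  — match z
step 6: stack=$ P  input=d d c $  — expand P ::= d d
step 7: stack=$ d d  input=d d c $  — match d
step 8: stack=$ d  input=d c $  — match d
step 9: stack=$  input=c $  — error: stack empty but input remains

c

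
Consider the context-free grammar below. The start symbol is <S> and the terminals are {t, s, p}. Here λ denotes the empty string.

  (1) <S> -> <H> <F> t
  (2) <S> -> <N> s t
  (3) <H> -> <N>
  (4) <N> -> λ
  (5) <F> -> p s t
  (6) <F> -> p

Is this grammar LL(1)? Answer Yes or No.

No

FIRST(<S>) = {p, s}
FIRST(<H>) = {λ}
FIRST(<N>) = {λ}
FIRST(<F>) = {p}
FOLLOW(<S>) = {$}
FOLLOW(<H>) = {p}
FOLLOW(<N>) = {p, s}
FOLLOW(<F>) = {t}
Cell M[<F>, p] receives both <F> -> p s t and <F> -> p — the grammar is not LL(1).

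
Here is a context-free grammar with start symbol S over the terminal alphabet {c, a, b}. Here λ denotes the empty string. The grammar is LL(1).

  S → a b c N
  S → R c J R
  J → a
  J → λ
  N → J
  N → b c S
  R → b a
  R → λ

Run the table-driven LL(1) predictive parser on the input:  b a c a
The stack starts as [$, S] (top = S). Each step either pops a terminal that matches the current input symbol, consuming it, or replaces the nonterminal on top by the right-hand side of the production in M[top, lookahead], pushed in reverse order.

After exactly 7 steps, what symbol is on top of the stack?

R

     Stack        Input      Action
  1  $ S          b a c a $  expand S → R c J R
  2  $ R J c R    b a c a $  expand R → b a
  3  $ R J c a b  b a c a $  match b
  4  $ R J c a    a c a $    match a
  5  $ R J c      c a $      match c
  6  $ R J        a $        expand J → a
  7  $ R a        a $        match a
Stack after step 7: $ R (top = R).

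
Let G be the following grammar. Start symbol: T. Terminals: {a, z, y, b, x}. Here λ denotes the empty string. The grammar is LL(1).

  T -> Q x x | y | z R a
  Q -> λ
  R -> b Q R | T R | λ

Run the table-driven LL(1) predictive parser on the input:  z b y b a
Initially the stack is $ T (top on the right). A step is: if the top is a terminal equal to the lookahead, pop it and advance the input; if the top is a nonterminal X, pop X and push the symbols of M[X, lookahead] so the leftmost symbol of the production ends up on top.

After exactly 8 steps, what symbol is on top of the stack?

R

step 1: stack=$ T  input=z b y b a $  — expand T -> z R a
step 2: stack=$ a R z  input=z b y b a $  — match z
step 3: stack=$ a R  input=b y b a $  — expand R -> b Q R
step 4: stack=$ a R Q b  input=b y b a $  — match b
step 5: stack=$ a R Q  input=y b a $  — expand Q -> λ
step 6: stack=$ a R  input=y b a $  — expand R -> T R
step 7: stack=$ a R T  input=y b a $  — expand T -> y
step 8: stack=$ a R y  input=y b a $  — match y
Stack after step 8: $ a R (top = R).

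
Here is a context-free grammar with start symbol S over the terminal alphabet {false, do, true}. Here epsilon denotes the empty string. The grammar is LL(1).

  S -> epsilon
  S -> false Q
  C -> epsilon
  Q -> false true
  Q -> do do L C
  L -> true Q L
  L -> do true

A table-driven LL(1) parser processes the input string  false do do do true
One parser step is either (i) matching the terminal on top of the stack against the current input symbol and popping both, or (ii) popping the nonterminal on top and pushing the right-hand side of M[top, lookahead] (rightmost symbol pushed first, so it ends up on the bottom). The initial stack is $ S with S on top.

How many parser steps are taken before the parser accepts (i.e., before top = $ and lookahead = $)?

     Stack        Input                  Action
  1  $ S          false do do do true $  expand S -> false Q
  2  $ Q false    false do do do true $  match false
  3  $ Q          do do do true $        expand Q -> do do L C
  4  $ C L do do  do do do true $        match do
  5  $ C L do     do do true $           match do
  6  $ C L        do true $              expand L -> do true
  7  $ C true do  do true $              match do
  8  $ C true     true $                 match true
  9  $ C          $                      expand C -> epsilon
Accept reached after 9 steps.

9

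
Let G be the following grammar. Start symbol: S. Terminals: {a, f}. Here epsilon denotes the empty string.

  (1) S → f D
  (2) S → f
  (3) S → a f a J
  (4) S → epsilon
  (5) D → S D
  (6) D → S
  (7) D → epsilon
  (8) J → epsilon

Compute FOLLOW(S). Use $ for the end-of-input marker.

FIRST(S): from S→f D we get {f}; from S→f we get {f}; from S→a f a J we get {a}; from S→epsilon we get {epsilon}. So FIRST(S) = {epsilon, a, f}.
FIRST(J): from J→epsilon we get {epsilon}. So FIRST(J) = {epsilon}.
FIRST(D): from D→S D we get {epsilon, a, f}; from D→S we get {epsilon, a, f}; from D→epsilon we get {epsilon}. So FIRST(D) = {epsilon, a, f}.
FOLLOW(S) includes $ since S is the start symbol.
FOLLOW(S): in D→S D, S is followed by D with FIRST {epsilon, a, f}; in D→S D, the suffix after S is nullable, so FOLLOW(S) ⊇ FOLLOW(D) = {$, a, f}; in D→S, the suffix after S is empty, so FOLLOW(S) ⊇ FOLLOW(D) = {$, a, f}. Thus FOLLOW(S) = {$, a, f}.
FOLLOW(D): in S→f D, the suffix after D is empty, so FOLLOW(D) ⊇ FOLLOW(S) = {$, a, f}; in D→S D, the suffix after D is empty (adds nothing new). Thus FOLLOW(D) = {$, a, f}.
FOLLOW(J): in S→a f a J, the suffix after J is empty, so FOLLOW(J) ⊇ FOLLOW(S) = {$, a, f}. Thus FOLLOW(J) = {$, a, f}.

{$, a, f}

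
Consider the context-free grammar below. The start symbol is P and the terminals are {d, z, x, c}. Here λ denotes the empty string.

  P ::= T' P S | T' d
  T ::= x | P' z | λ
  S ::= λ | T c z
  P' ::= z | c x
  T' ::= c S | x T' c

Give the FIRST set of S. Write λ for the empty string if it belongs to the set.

FIRST(P'): from P'::=z we get {z}; from P'::=c x we get {c}. So FIRST(P') = {c, z}.
FIRST(T'): from T'::=c S we get {c}; from T'::=x T' c we get {x}. So FIRST(T') = {c, x}.
FIRST(P): from P::=T' P S we get {c, x}; from P::=T' d we get {c, x}. So FIRST(P) = {c, x}.
FIRST(T): from T::=x we get {x}; from T::=P' z we get {c, z}; from T::=λ we get {λ}. So FIRST(T) = {λ, c, x, z}.
FIRST(S): from S::=λ we get {λ}; from S::=T c z we get {c, x, z}. So FIRST(S) = {λ, c, x, z}.

{λ, c, x, z}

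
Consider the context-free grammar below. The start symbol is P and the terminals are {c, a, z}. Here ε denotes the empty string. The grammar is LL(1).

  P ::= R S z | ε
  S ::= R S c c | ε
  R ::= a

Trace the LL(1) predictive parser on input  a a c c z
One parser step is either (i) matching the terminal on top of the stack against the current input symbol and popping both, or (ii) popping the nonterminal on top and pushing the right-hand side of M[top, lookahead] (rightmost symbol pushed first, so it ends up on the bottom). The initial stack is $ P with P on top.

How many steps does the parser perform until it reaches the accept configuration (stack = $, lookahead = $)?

10

step 1: stack=$ P  input=a a c c z $  — expand P ::= R S z
step 2: stack=$ z S R  input=a a c c z $  — expand R ::= a
step 3: stack=$ z S a  input=a a c c z $  — match a
step 4: stack=$ z S  input=a c c z $  — expand S ::= R S c c
step 5: stack=$ z c c S R  input=a c c z $  — expand R ::= a
step 6: stack=$ z c c S a  input=a c c z $  — match a
step 7: stack=$ z c c S  input=c c z $  — expand S ::= ε
step 8: stack=$ z c c  input=c c z $  — match c
step 9: stack=$ z c  input=c z $  — match c
step 10: stack=$ z  input=z $  — match z
Accept reached after 10 steps.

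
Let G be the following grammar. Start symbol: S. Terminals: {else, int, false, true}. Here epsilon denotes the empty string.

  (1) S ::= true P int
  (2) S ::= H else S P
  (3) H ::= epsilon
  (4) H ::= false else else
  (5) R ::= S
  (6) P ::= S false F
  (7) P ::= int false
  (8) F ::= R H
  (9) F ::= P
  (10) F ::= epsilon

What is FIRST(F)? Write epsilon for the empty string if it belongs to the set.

{epsilon, else, false, int, true}

FIRST(H) = {epsilon, false}
FIRST(S) = {else, false, true}  (via H else S P)
FIRST(R) = {else, false, true}  (via S)
FIRST(P) = {else, false, int, true}  (via S false F)
FIRST(F) = {epsilon, else, false, int, true}  (via R H, P)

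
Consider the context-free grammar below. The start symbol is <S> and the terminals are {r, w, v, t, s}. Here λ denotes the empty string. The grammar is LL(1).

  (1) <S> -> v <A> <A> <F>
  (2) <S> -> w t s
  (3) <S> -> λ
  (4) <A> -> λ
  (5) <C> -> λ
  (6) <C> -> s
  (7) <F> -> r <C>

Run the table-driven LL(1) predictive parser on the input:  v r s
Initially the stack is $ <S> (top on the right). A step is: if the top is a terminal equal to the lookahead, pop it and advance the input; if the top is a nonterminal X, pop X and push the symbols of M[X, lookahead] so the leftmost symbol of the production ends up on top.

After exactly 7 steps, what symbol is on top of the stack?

s

step 1: stack=$ <S>  input=v r s $  — expand <S> -> v <A> <A> <F>
step 2: stack=$ <F> <A> <A> v  input=v r s $  — match v
step 3: stack=$ <F> <A> <A>  input=r s $  — expand <A> -> λ
step 4: stack=$ <F> <A>  input=r s $  — expand <A> -> λ
step 5: stack=$ <F>  input=r s $  — expand <F> -> r <C>
step 6: stack=$ <C> r  input=r s $  — match r
step 7: stack=$ <C>  input=s $  — expand <C> -> s
Stack after step 7: $ s (top = s).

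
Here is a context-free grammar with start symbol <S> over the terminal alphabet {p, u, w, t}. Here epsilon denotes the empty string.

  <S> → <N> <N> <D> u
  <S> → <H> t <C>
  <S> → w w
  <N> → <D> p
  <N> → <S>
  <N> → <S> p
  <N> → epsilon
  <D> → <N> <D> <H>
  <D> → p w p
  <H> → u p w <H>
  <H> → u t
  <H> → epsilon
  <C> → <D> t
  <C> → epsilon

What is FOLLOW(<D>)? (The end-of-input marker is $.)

FIRST(<H>) = {epsilon, u}
FIRST(<S>) = {p, t, u, w}  (via <N> <N> <D> u, <H> t <C>)
FIRST(<N>) = {epsilon, p, t, u, w}  (via <D> p, <S>, <S> p)
FIRST(<D>) = {p, t, u, w}  (via <N> <D> <H>)
FIRST(<C>) = {epsilon, p, t, u, w}  (via <D> t)
FOLLOW(<S>) includes $ since <S> is the start symbol.
FOLLOW(<N>): in <S>→<N> <N> <D> u (occurrence 1), <N> is followed by <N> <D> u with FIRST {p, t, u, w}; in <S>→<N> <N> <D> u (occurrence 2), <N> is followed by <D> u with FIRST {p, t, u, w}; in <D>→<N> <D> <H>, <N> is followed by <D> <H> with FIRST {p, t, u, w}. Thus FOLLOW(<N>) = {p, t, u, w}.
FOLLOW(<S>): in <N>→<S>, the suffix after <S> is empty, so FOLLOW(<S>) ⊇ FOLLOW(<N>) = {p, t, u, w}; in <N>→<S> p, <S> is followed by p with FIRST {p}. Thus FOLLOW(<S>) = {$, p, t, u, w}.
FOLLOW(<D>): in <S>→<N> <N> <D> u, <D> is followed by u with FIRST {u}; in <N>→<D> p, <D> is followed by p with FIRST {p}; in <D>→<N> <D> <H>, <D> is followed by <H> with FIRST {epsilon, u}; in <D>→<N> <D> <H>, the suffix after <D> is nullable (adds nothing new); in <C>→<D> t, <D> is followed by t with FIRST {t}. Thus FOLLOW(<D>) = {p, t, u}.
FOLLOW(<H>): in <S>→<H> t <C>, <H> is followed by t <C> with FIRST {t}; in <D>→<N> <D> <H>, the suffix after <H> is empty, so FOLLOW(<H>) ⊇ FOLLOW(<D>) = {p, t, u}; in <H>→u p w <H>, the suffix after <H> is empty (adds nothing new). Thus FOLLOW(<H>) = {p, t, u}.
FOLLOW(<C>): in <S>→<H> t <C>, the suffix after <C> is empty, so FOLLOW(<C>) ⊇ FOLLOW(<S>) = {$, p, t, u, w}. Thus FOLLOW(<C>) = {$, p, t, u, w}.

{p, t, u}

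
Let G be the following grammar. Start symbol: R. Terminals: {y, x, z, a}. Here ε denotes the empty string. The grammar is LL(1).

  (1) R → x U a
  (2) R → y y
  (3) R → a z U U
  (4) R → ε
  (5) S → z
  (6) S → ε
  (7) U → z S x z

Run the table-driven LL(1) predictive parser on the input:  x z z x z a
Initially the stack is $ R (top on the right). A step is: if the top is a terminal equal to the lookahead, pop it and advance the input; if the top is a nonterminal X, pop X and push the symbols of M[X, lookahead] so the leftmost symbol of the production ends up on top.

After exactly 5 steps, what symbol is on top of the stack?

z

     Stack        Input          Action
  1  $ R          x z z x z a $  expand R → x U a
  2  $ a U x      x z z x z a $  match x
  3  $ a U        z z x z a $    expand U → z S x z
  4  $ a z x S z  z z x z a $    match z
  5  $ a z x S    z x z a $      expand S → z
Stack after step 5: $ a z x z (top = z).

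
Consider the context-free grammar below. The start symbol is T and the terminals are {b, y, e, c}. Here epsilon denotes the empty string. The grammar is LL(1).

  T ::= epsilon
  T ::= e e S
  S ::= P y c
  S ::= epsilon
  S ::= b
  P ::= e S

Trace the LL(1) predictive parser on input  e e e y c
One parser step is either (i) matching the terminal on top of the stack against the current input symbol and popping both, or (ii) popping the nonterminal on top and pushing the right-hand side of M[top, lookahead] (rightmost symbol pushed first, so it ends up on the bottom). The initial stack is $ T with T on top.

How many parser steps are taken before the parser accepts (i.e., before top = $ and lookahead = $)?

9

     Stack      Input        Action
  1  $ T        e e e y c $  expand T ::= e e S
  2  $ S e e    e e e y c $  match e
  3  $ S e      e e y c $    match e
  4  $ S        e y c $      expand S ::= P y c
  5  $ c y P    e y c $      expand P ::= e S
  6  $ c y S e  e y c $      match e
  7  $ c y S    y c $        expand S ::= epsilon
  8  $ c y      y c $        match y
  9  $ c        c $          match c
Accept reached after 9 steps.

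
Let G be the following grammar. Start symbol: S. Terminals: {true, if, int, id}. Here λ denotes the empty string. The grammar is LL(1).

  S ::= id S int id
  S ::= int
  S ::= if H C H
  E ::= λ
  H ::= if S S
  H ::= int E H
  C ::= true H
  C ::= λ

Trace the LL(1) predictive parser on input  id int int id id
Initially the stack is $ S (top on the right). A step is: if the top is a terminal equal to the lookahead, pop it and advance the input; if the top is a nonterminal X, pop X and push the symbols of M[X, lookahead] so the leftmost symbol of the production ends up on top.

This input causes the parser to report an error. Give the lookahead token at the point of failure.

step 1: stack=$ S  input=id int int id id $  — expand S ::= id S int id
step 2: stack=$ id int S id  input=id int int id id $  — match id
step 3: stack=$ id int S  input=int int id id $  — expand S ::= int
step 4: stack=$ id int int  input=int int id id $  — match int
step 5: stack=$ id int  input=int id id $  — match int
step 6: stack=$ id  input=id id $  — match id
step 7: stack=$  input=id $  — error: stack empty but input remains

id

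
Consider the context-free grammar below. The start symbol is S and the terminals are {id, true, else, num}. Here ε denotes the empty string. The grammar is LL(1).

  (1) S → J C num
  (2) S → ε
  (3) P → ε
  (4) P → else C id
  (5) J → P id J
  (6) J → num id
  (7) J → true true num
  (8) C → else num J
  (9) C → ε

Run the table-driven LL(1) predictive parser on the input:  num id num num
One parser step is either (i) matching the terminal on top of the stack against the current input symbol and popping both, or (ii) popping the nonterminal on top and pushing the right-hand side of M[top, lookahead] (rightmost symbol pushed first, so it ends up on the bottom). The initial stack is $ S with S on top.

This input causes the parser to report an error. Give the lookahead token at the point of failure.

num

step 1: stack=$ S  input=num id num num $  — expand S → J C num
step 2: stack=$ num C J  input=num id num num $  — expand J → num id
step 3: stack=$ num C id num  input=num id num num $  — match num
step 4: stack=$ num C id  input=id num num $  — match id
step 5: stack=$ num C  input=num num $  — expand C → ε
step 6: stack=$ num  input=num num $  — match num
step 7: stack=$  input=num $  — error: stack empty but input remains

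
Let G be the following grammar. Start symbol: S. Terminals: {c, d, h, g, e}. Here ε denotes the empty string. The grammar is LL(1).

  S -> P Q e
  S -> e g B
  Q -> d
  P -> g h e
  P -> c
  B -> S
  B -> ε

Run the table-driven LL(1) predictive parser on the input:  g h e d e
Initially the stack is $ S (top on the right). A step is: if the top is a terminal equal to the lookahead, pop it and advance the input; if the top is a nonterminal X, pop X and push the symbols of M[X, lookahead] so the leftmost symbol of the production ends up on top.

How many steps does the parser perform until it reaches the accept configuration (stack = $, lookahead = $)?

step 1: stack=$ S  input=g h e d e $  — expand S -> P Q e
step 2: stack=$ e Q P  input=g h e d e $  — expand P -> g h e
step 3: stack=$ e Q e h g  input=g h e d e $  — match g
step 4: stack=$ e Q e h  input=h e d e $  — match h
step 5: stack=$ e Q e  input=e d e $  — match e
step 6: stack=$ e Q  input=d e $  — expand Q -> d
step 7: stack=$ e d  input=d e $  — match d
step 8: stack=$ e  input=e $  — match e
Accept reached after 8 steps.

8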